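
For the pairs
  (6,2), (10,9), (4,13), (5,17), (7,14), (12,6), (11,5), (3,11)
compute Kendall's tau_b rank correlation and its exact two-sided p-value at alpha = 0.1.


Step 1: Enumerate the 28 unordered pairs (i,j) with i<j and classify each by sign(x_j-x_i) * sign(y_j-y_i).
  (1,2):dx=+4,dy=+7->C; (1,3):dx=-2,dy=+11->D; (1,4):dx=-1,dy=+15->D; (1,5):dx=+1,dy=+12->C
  (1,6):dx=+6,dy=+4->C; (1,7):dx=+5,dy=+3->C; (1,8):dx=-3,dy=+9->D; (2,3):dx=-6,dy=+4->D
  (2,4):dx=-5,dy=+8->D; (2,5):dx=-3,dy=+5->D; (2,6):dx=+2,dy=-3->D; (2,7):dx=+1,dy=-4->D
  (2,8):dx=-7,dy=+2->D; (3,4):dx=+1,dy=+4->C; (3,5):dx=+3,dy=+1->C; (3,6):dx=+8,dy=-7->D
  (3,7):dx=+7,dy=-8->D; (3,8):dx=-1,dy=-2->C; (4,5):dx=+2,dy=-3->D; (4,6):dx=+7,dy=-11->D
  (4,7):dx=+6,dy=-12->D; (4,8):dx=-2,dy=-6->C; (5,6):dx=+5,dy=-8->D; (5,7):dx=+4,dy=-9->D
  (5,8):dx=-4,dy=-3->C; (6,7):dx=-1,dy=-1->C; (6,8):dx=-9,dy=+5->D; (7,8):dx=-8,dy=+6->D
Step 2: C = 10, D = 18, total pairs = 28.
Step 3: tau = (C - D)/(n(n-1)/2) = (10 - 18)/28 = -0.285714.
Step 4: Exact two-sided p-value (enumerate n! = 40320 permutations of y under H0): p = 0.398760.
Step 5: alpha = 0.1. fail to reject H0.

tau_b = -0.2857 (C=10, D=18), p = 0.398760, fail to reject H0.


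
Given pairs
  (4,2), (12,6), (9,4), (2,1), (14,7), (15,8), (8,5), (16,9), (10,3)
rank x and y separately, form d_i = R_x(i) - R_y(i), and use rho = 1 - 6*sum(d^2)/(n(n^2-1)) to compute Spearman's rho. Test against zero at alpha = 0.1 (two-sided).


Step 1: Rank x and y separately (midranks; no ties here).
rank(x): 4->2, 12->6, 9->4, 2->1, 14->7, 15->8, 8->3, 16->9, 10->5
rank(y): 2->2, 6->6, 4->4, 1->1, 7->7, 8->8, 5->5, 9->9, 3->3
Step 2: d_i = R_x(i) - R_y(i); compute d_i^2.
  (2-2)^2=0, (6-6)^2=0, (4-4)^2=0, (1-1)^2=0, (7-7)^2=0, (8-8)^2=0, (3-5)^2=4, (9-9)^2=0, (5-3)^2=4
sum(d^2) = 8.
Step 3: rho = 1 - 6*8 / (9*(9^2 - 1)) = 1 - 48/720 = 0.933333.
Step 4: Under H0, t = rho * sqrt((n-2)/(1-rho^2)) = 6.8783 ~ t(7).
Step 5: Two-sided p-value from the t-distribution with 7 df = 0.000236.
Step 6: alpha = 0.1. reject H0.

rho = 0.9333, p = 0.000236, reject H0 at alpha = 0.1.


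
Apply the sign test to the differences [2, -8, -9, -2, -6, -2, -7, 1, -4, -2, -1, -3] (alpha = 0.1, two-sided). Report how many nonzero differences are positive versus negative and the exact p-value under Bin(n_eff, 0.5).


Step 1: Discard zero differences. Original n = 12; n_eff = number of nonzero differences = 12.
Nonzero differences (with sign): +2, -8, -9, -2, -6, -2, -7, +1, -4, -2, -1, -3
Step 2: Count signs: positive = 2, negative = 10.
Step 3: Under H0: P(positive) = 0.5, so the number of positives S ~ Bin(12, 0.5).
Step 4: Two-sided exact p-value = sum of Bin(12,0.5) probabilities at or below the observed probability = 0.038574.
Step 5: alpha = 0.1. reject H0.

n_eff = 12, pos = 2, neg = 10, p = 0.038574, reject H0.


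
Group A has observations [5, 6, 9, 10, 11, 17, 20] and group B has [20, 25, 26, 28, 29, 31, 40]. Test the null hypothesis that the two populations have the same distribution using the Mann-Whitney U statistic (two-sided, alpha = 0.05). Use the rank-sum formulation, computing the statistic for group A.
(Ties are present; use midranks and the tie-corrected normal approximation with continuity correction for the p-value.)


Step 1: Combine and sort all 14 observations; assign midranks.
sorted (value, group): (5,X), (6,X), (9,X), (10,X), (11,X), (17,X), (20,X), (20,Y), (25,Y), (26,Y), (28,Y), (29,Y), (31,Y), (40,Y)
ranks: 5->1, 6->2, 9->3, 10->4, 11->5, 17->6, 20->7.5, 20->7.5, 25->9, 26->10, 28->11, 29->12, 31->13, 40->14
Step 2: Rank sum for X: R1 = 1 + 2 + 3 + 4 + 5 + 6 + 7.5 = 28.5.
Step 3: U_X = R1 - n1(n1+1)/2 = 28.5 - 7*8/2 = 28.5 - 28 = 0.5.
       U_Y = n1*n2 - U_X = 49 - 0.5 = 48.5.
Step 4: Ties are present, so use the tie-corrected normal approximation (with continuity correction) for the p-value.
Step 5: p-value = 0.002647; compare to alpha = 0.05. reject H0.

U_X = 0.5, p = 0.002647, reject H0 at alpha = 0.05.


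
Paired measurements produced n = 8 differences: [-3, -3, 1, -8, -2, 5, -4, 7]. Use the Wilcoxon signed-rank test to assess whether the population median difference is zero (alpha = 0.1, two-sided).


Step 1: Drop any zero differences (none here) and take |d_i|.
|d| = [3, 3, 1, 8, 2, 5, 4, 7]
Step 2: Midrank |d_i| (ties get averaged ranks).
ranks: |3|->3.5, |3|->3.5, |1|->1, |8|->8, |2|->2, |5|->6, |4|->5, |7|->7
Step 3: Attach original signs; sum ranks with positive sign and with negative sign.
W+ = 1 + 6 + 7 = 14
W- = 3.5 + 3.5 + 8 + 2 + 5 = 22
(Check: W+ + W- = 36 should equal n(n+1)/2 = 36.)
Step 4: Test statistic W = min(W+, W-) = 14.
Step 5: Ties in |d|, so use the tie-corrected normal approximation.
        E[W] = n(n+1)/4 = 8*9/4 = 18.
        Tie groups: |d|=3 (t=2); sum(t^3 - t) = 6.
        Var[W] = n(n+1)(2n+1)/24 - sum(t^3-t)/48 = 1224/24 - 6/48 = 50.875.
        z = (W - E[W]) / sqrt(Var[W]) = (14 - 18) / 7.1327 = -0.5608.
        Two-sided p = 2*Phi(z) = 0.574934.
Step 6: alpha = 0.1. fail to reject H0.

W+ = 14, W- = 22, W = min = 14, p = 0.574934, fail to reject H0.


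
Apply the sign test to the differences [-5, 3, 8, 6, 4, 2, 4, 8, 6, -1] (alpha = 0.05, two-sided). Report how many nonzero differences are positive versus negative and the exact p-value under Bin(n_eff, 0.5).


Step 1: Discard zero differences. Original n = 10; n_eff = number of nonzero differences = 10.
Nonzero differences (with sign): -5, +3, +8, +6, +4, +2, +4, +8, +6, -1
Step 2: Count signs: positive = 8, negative = 2.
Step 3: Under H0: P(positive) = 0.5, so the number of positives S ~ Bin(10, 0.5).
Step 4: Two-sided exact p-value = sum of Bin(10,0.5) probabilities at or below the observed probability = 0.109375.
Step 5: alpha = 0.05. fail to reject H0.

n_eff = 10, pos = 8, neg = 2, p = 0.109375, fail to reject H0.


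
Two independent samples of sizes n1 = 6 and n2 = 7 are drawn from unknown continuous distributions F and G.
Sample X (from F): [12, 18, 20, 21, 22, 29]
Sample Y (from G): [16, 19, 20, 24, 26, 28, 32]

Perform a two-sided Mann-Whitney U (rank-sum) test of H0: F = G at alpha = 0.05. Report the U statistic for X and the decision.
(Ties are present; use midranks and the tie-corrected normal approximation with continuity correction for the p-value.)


Step 1: Combine and sort all 13 observations; assign midranks.
sorted (value, group): (12,X), (16,Y), (18,X), (19,Y), (20,X), (20,Y), (21,X), (22,X), (24,Y), (26,Y), (28,Y), (29,X), (32,Y)
ranks: 12->1, 16->2, 18->3, 19->4, 20->5.5, 20->5.5, 21->7, 22->8, 24->9, 26->10, 28->11, 29->12, 32->13
Step 2: Rank sum for X: R1 = 1 + 3 + 5.5 + 7 + 8 + 12 = 36.5.
Step 3: U_X = R1 - n1(n1+1)/2 = 36.5 - 6*7/2 = 36.5 - 21 = 15.5.
       U_Y = n1*n2 - U_X = 42 - 15.5 = 26.5.
Step 4: Ties are present, so use the tie-corrected normal approximation (with continuity correction) for the p-value.
Step 5: p-value = 0.474443; compare to alpha = 0.05. fail to reject H0.

U_X = 15.5, p = 0.474443, fail to reject H0 at alpha = 0.05.


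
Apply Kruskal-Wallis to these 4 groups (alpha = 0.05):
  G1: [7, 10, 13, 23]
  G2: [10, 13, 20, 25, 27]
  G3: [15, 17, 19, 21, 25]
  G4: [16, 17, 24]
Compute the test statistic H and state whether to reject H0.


Step 1: Combine all N = 17 observations and assign midranks.
sorted (value, group, rank): (7,G1,1), (10,G1,2.5), (10,G2,2.5), (13,G1,4.5), (13,G2,4.5), (15,G3,6), (16,G4,7), (17,G3,8.5), (17,G4,8.5), (19,G3,10), (20,G2,11), (21,G3,12), (23,G1,13), (24,G4,14), (25,G2,15.5), (25,G3,15.5), (27,G2,17)
Step 2: Sum ranks within each group.
R_1 = 21 (n_1 = 4)
R_2 = 50.5 (n_2 = 5)
R_3 = 52 (n_3 = 5)
R_4 = 29.5 (n_4 = 3)
Step 3: H = 12/(N(N+1)) * sum(R_i^2/n_i) - 3(N+1)
     = 12/(17*18) * (21^2/4 + 50.5^2/5 + 52^2/5 + 29.5^2/3) - 3*18
     = 0.039216 * 1451.18 - 54
     = 2.909150.
Step 4: Ties present; correction factor C = 1 - 24/(17^3 - 17) = 0.995098. Corrected H = 2.909150 / 0.995098 = 2.923481.
Step 5: Under H0, H ~ chi^2(3); p-value = 0.403574.
Step 6: alpha = 0.05. fail to reject H0.

H = 2.9235, df = 3, p = 0.403574, fail to reject H0.


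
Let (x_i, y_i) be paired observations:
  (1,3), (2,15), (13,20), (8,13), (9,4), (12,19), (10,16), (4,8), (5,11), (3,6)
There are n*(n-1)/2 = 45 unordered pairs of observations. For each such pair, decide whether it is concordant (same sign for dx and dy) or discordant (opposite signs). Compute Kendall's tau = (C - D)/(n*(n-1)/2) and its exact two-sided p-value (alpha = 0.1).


Step 1: Enumerate the 45 unordered pairs (i,j) with i<j and classify each by sign(x_j-x_i) * sign(y_j-y_i).
  (1,2):dx=+1,dy=+12->C; (1,3):dx=+12,dy=+17->C; (1,4):dx=+7,dy=+10->C; (1,5):dx=+8,dy=+1->C
  (1,6):dx=+11,dy=+16->C; (1,7):dx=+9,dy=+13->C; (1,8):dx=+3,dy=+5->C; (1,9):dx=+4,dy=+8->C
  (1,10):dx=+2,dy=+3->C; (2,3):dx=+11,dy=+5->C; (2,4):dx=+6,dy=-2->D; (2,5):dx=+7,dy=-11->D
  (2,6):dx=+10,dy=+4->C; (2,7):dx=+8,dy=+1->C; (2,8):dx=+2,dy=-7->D; (2,9):dx=+3,dy=-4->D
  (2,10):dx=+1,dy=-9->D; (3,4):dx=-5,dy=-7->C; (3,5):dx=-4,dy=-16->C; (3,6):dx=-1,dy=-1->C
  (3,7):dx=-3,dy=-4->C; (3,8):dx=-9,dy=-12->C; (3,9):dx=-8,dy=-9->C; (3,10):dx=-10,dy=-14->C
  (4,5):dx=+1,dy=-9->D; (4,6):dx=+4,dy=+6->C; (4,7):dx=+2,dy=+3->C; (4,8):dx=-4,dy=-5->C
  (4,9):dx=-3,dy=-2->C; (4,10):dx=-5,dy=-7->C; (5,6):dx=+3,dy=+15->C; (5,7):dx=+1,dy=+12->C
  (5,8):dx=-5,dy=+4->D; (5,9):dx=-4,dy=+7->D; (5,10):dx=-6,dy=+2->D; (6,7):dx=-2,dy=-3->C
  (6,8):dx=-8,dy=-11->C; (6,9):dx=-7,dy=-8->C; (6,10):dx=-9,dy=-13->C; (7,8):dx=-6,dy=-8->C
  (7,9):dx=-5,dy=-5->C; (7,10):dx=-7,dy=-10->C; (8,9):dx=+1,dy=+3->C; (8,10):dx=-1,dy=-2->C
  (9,10):dx=-2,dy=-5->C
Step 2: C = 36, D = 9, total pairs = 45.
Step 3: tau = (C - D)/(n(n-1)/2) = (36 - 9)/45 = 0.600000.
Step 4: Exact two-sided p-value (enumerate n! = 3628800 permutations of y under H0): p = 0.016666.
Step 5: alpha = 0.1. reject H0.

tau_b = 0.6000 (C=36, D=9), p = 0.016666, reject H0.


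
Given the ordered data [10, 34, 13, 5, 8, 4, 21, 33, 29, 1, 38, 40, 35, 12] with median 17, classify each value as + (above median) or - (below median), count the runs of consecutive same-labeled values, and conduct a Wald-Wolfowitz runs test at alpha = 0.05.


Step 1: Compute median = 17; label A = above, B = below.
Labels in order: BABBBBAAABAAAB  (n_A = 7, n_B = 7)
Step 2: Count runs R = 7.
Step 3: Under H0 (random ordering), E[R] = 2*n_A*n_B/(n_A+n_B) + 1 = 2*7*7/14 + 1 = 8.0000.
        Var[R] = 2*n_A*n_B*(2*n_A*n_B - n_A - n_B) / ((n_A+n_B)^2 * (n_A+n_B-1)) = 8232/2548 = 3.2308.
        SD[R] = 1.7974.
Step 4: Continuity-corrected z = (R + 0.5 - E[R]) / SD[R] = (7 + 0.5 - 8.0000) / 1.7974 = -0.2782.
Step 5: Two-sided p-value via normal approximation = 2*(1 - Phi(|z|)) = 0.780879.
Step 6: alpha = 0.05. fail to reject H0.

R = 7, z = -0.2782, p = 0.780879, fail to reject H0.


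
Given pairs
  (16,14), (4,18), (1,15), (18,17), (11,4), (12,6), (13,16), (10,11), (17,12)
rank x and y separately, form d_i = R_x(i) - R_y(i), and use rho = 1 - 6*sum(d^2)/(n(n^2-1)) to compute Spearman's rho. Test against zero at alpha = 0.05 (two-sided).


Step 1: Rank x and y separately (midranks; no ties here).
rank(x): 16->7, 4->2, 1->1, 18->9, 11->4, 12->5, 13->6, 10->3, 17->8
rank(y): 14->5, 18->9, 15->6, 17->8, 4->1, 6->2, 16->7, 11->3, 12->4
Step 2: d_i = R_x(i) - R_y(i); compute d_i^2.
  (7-5)^2=4, (2-9)^2=49, (1-6)^2=25, (9-8)^2=1, (4-1)^2=9, (5-2)^2=9, (6-7)^2=1, (3-3)^2=0, (8-4)^2=16
sum(d^2) = 114.
Step 3: rho = 1 - 6*114 / (9*(9^2 - 1)) = 1 - 684/720 = 0.050000.
Step 4: Under H0, t = rho * sqrt((n-2)/(1-rho^2)) = 0.1325 ~ t(7).
Step 5: Two-sided p-value from the t-distribution with 7 df = 0.898353.
Step 6: alpha = 0.05. fail to reject H0.

rho = 0.0500, p = 0.898353, fail to reject H0 at alpha = 0.05.


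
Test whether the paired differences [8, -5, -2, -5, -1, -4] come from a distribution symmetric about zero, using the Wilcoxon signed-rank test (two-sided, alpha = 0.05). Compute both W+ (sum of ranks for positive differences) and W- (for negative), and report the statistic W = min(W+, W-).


Step 1: Drop any zero differences (none here) and take |d_i|.
|d| = [8, 5, 2, 5, 1, 4]
Step 2: Midrank |d_i| (ties get averaged ranks).
ranks: |8|->6, |5|->4.5, |2|->2, |5|->4.5, |1|->1, |4|->3
Step 3: Attach original signs; sum ranks with positive sign and with negative sign.
W+ = 6 = 6
W- = 4.5 + 2 + 4.5 + 1 + 3 = 15
(Check: W+ + W- = 21 should equal n(n+1)/2 = 21.)
Step 4: Test statistic W = min(W+, W-) = 6.
Step 5: Ties in |d|, so use the tie-corrected normal approximation.
        E[W] = n(n+1)/4 = 6*7/4 = 10.5.
        Tie groups: |d|=5 (t=2); sum(t^3 - t) = 6.
        Var[W] = n(n+1)(2n+1)/24 - sum(t^3-t)/48 = 546/24 - 6/48 = 22.625.
        z = (W - E[W]) / sqrt(Var[W]) = (6 - 10.5) / 4.7566 = -0.9461.
        Two-sided p = 2*Phi(z) = 0.344118.
Step 6: alpha = 0.05. fail to reject H0.

W+ = 6, W- = 15, W = min = 6, p = 0.344118, fail to reject H0.


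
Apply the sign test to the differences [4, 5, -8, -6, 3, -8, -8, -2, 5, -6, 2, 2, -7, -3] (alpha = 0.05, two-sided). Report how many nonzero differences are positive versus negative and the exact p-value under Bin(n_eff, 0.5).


Step 1: Discard zero differences. Original n = 14; n_eff = number of nonzero differences = 14.
Nonzero differences (with sign): +4, +5, -8, -6, +3, -8, -8, -2, +5, -6, +2, +2, -7, -3
Step 2: Count signs: positive = 6, negative = 8.
Step 3: Under H0: P(positive) = 0.5, so the number of positives S ~ Bin(14, 0.5).
Step 4: Two-sided exact p-value = sum of Bin(14,0.5) probabilities at or below the observed probability = 0.790527.
Step 5: alpha = 0.05. fail to reject H0.

n_eff = 14, pos = 6, neg = 8, p = 0.790527, fail to reject H0.


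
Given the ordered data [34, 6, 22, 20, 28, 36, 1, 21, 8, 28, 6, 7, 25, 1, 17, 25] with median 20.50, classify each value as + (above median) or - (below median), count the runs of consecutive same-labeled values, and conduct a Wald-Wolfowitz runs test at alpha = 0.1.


Step 1: Compute median = 20.50; label A = above, B = below.
Labels in order: ABABAABABABBABBA  (n_A = 8, n_B = 8)
Step 2: Count runs R = 13.
Step 3: Under H0 (random ordering), E[R] = 2*n_A*n_B/(n_A+n_B) + 1 = 2*8*8/16 + 1 = 9.0000.
        Var[R] = 2*n_A*n_B*(2*n_A*n_B - n_A - n_B) / ((n_A+n_B)^2 * (n_A+n_B-1)) = 14336/3840 = 3.7333.
        SD[R] = 1.9322.
Step 4: Continuity-corrected z = (R - 0.5 - E[R]) / SD[R] = (13 - 0.5 - 9.0000) / 1.9322 = 1.8114.
Step 5: Two-sided p-value via normal approximation = 2*(1 - Phi(|z|)) = 0.070076.
Step 6: alpha = 0.1. reject H0.

R = 13, z = 1.8114, p = 0.070076, reject H0.


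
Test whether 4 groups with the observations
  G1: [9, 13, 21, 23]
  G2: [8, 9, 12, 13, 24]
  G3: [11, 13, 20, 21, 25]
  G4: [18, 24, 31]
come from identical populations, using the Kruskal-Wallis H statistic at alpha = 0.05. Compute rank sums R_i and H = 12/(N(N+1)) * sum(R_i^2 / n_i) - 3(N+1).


Step 1: Combine all N = 17 observations and assign midranks.
sorted (value, group, rank): (8,G2,1), (9,G1,2.5), (9,G2,2.5), (11,G3,4), (12,G2,5), (13,G1,7), (13,G2,7), (13,G3,7), (18,G4,9), (20,G3,10), (21,G1,11.5), (21,G3,11.5), (23,G1,13), (24,G2,14.5), (24,G4,14.5), (25,G3,16), (31,G4,17)
Step 2: Sum ranks within each group.
R_1 = 34 (n_1 = 4)
R_2 = 30 (n_2 = 5)
R_3 = 48.5 (n_3 = 5)
R_4 = 40.5 (n_4 = 3)
Step 3: H = 12/(N(N+1)) * sum(R_i^2/n_i) - 3(N+1)
     = 12/(17*18) * (34^2/4 + 30^2/5 + 48.5^2/5 + 40.5^2/3) - 3*18
     = 0.039216 * 1486.2 - 54
     = 4.282353.
Step 4: Ties present; correction factor C = 1 - 42/(17^3 - 17) = 0.991422. Corrected H = 4.282353 / 0.991422 = 4.319407.
Step 5: Under H0, H ~ chi^2(3); p-value = 0.228976.
Step 6: alpha = 0.05. fail to reject H0.

H = 4.3194, df = 3, p = 0.228976, fail to reject H0.


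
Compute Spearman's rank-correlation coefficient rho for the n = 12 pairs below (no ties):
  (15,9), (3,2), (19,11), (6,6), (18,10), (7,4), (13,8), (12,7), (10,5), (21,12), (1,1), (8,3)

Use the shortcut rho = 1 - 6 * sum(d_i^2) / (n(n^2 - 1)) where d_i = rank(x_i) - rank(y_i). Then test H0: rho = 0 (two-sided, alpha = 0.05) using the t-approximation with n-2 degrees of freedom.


Step 1: Rank x and y separately (midranks; no ties here).
rank(x): 15->9, 3->2, 19->11, 6->3, 18->10, 7->4, 13->8, 12->7, 10->6, 21->12, 1->1, 8->5
rank(y): 9->9, 2->2, 11->11, 6->6, 10->10, 4->4, 8->8, 7->7, 5->5, 12->12, 1->1, 3->3
Step 2: d_i = R_x(i) - R_y(i); compute d_i^2.
  (9-9)^2=0, (2-2)^2=0, (11-11)^2=0, (3-6)^2=9, (10-10)^2=0, (4-4)^2=0, (8-8)^2=0, (7-7)^2=0, (6-5)^2=1, (12-12)^2=0, (1-1)^2=0, (5-3)^2=4
sum(d^2) = 14.
Step 3: rho = 1 - 6*14 / (12*(12^2 - 1)) = 1 - 84/1716 = 0.951049.
Step 4: Under H0, t = rho * sqrt((n-2)/(1-rho^2)) = 9.7317 ~ t(10).
Step 5: Two-sided p-value from the t-distribution with 10 df = 0.000002.
Step 6: alpha = 0.05. reject H0.

rho = 0.9510, p = 0.000002, reject H0 at alpha = 0.05.


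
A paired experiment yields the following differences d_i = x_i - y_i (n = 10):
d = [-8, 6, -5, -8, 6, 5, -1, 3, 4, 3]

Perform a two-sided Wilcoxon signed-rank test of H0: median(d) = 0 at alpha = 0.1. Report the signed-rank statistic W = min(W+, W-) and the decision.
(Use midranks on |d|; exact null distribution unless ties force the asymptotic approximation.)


Step 1: Drop any zero differences (none here) and take |d_i|.
|d| = [8, 6, 5, 8, 6, 5, 1, 3, 4, 3]
Step 2: Midrank |d_i| (ties get averaged ranks).
ranks: |8|->9.5, |6|->7.5, |5|->5.5, |8|->9.5, |6|->7.5, |5|->5.5, |1|->1, |3|->2.5, |4|->4, |3|->2.5
Step 3: Attach original signs; sum ranks with positive sign and with negative sign.
W+ = 7.5 + 7.5 + 5.5 + 2.5 + 4 + 2.5 = 29.5
W- = 9.5 + 5.5 + 9.5 + 1 = 25.5
(Check: W+ + W- = 55 should equal n(n+1)/2 = 55.)
Step 4: Test statistic W = min(W+, W-) = 25.5.
Step 5: Ties in |d|, so use the tie-corrected normal approximation.
        E[W] = n(n+1)/4 = 10*11/4 = 27.5.
        Tie groups: |d|=3 (t=2), |d|=5 (t=2), |d|=6 (t=2), |d|=8 (t=2); sum(t^3 - t) = 24.
        Var[W] = n(n+1)(2n+1)/24 - sum(t^3-t)/48 = 2310/24 - 24/48 = 95.75.
        z = (W - E[W]) / sqrt(Var[W]) = (25.5 - 27.5) / 9.7852 = -0.2044.
        Two-sided p = 2*Phi(z) = 0.838048.
Step 6: alpha = 0.1. fail to reject H0.

W+ = 29.5, W- = 25.5, W = min = 25.5, p = 0.838048, fail to reject H0.


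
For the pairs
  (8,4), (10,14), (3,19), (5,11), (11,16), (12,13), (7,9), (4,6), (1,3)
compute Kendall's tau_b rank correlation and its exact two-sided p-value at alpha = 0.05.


Step 1: Enumerate the 36 unordered pairs (i,j) with i<j and classify each by sign(x_j-x_i) * sign(y_j-y_i).
  (1,2):dx=+2,dy=+10->C; (1,3):dx=-5,dy=+15->D; (1,4):dx=-3,dy=+7->D; (1,5):dx=+3,dy=+12->C
  (1,6):dx=+4,dy=+9->C; (1,7):dx=-1,dy=+5->D; (1,8):dx=-4,dy=+2->D; (1,9):dx=-7,dy=-1->C
  (2,3):dx=-7,dy=+5->D; (2,4):dx=-5,dy=-3->C; (2,5):dx=+1,dy=+2->C; (2,6):dx=+2,dy=-1->D
  (2,7):dx=-3,dy=-5->C; (2,8):dx=-6,dy=-8->C; (2,9):dx=-9,dy=-11->C; (3,4):dx=+2,dy=-8->D
  (3,5):dx=+8,dy=-3->D; (3,6):dx=+9,dy=-6->D; (3,7):dx=+4,dy=-10->D; (3,8):dx=+1,dy=-13->D
  (3,9):dx=-2,dy=-16->C; (4,5):dx=+6,dy=+5->C; (4,6):dx=+7,dy=+2->C; (4,7):dx=+2,dy=-2->D
  (4,8):dx=-1,dy=-5->C; (4,9):dx=-4,dy=-8->C; (5,6):dx=+1,dy=-3->D; (5,7):dx=-4,dy=-7->C
  (5,8):dx=-7,dy=-10->C; (5,9):dx=-10,dy=-13->C; (6,7):dx=-5,dy=-4->C; (6,8):dx=-8,dy=-7->C
  (6,9):dx=-11,dy=-10->C; (7,8):dx=-3,dy=-3->C; (7,9):dx=-6,dy=-6->C; (8,9):dx=-3,dy=-3->C
Step 2: C = 23, D = 13, total pairs = 36.
Step 3: tau = (C - D)/(n(n-1)/2) = (23 - 13)/36 = 0.277778.
Step 4: Exact two-sided p-value (enumerate n! = 362880 permutations of y under H0): p = 0.358488.
Step 5: alpha = 0.05. fail to reject H0.

tau_b = 0.2778 (C=23, D=13), p = 0.358488, fail to reject H0.


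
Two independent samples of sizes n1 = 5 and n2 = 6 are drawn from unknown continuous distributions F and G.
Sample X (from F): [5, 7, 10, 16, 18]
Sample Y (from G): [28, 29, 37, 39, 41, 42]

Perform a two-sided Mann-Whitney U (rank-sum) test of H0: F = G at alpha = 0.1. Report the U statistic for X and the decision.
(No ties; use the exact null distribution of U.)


Step 1: Combine and sort all 11 observations; assign midranks.
sorted (value, group): (5,X), (7,X), (10,X), (16,X), (18,X), (28,Y), (29,Y), (37,Y), (39,Y), (41,Y), (42,Y)
ranks: 5->1, 7->2, 10->3, 16->4, 18->5, 28->6, 29->7, 37->8, 39->9, 41->10, 42->11
Step 2: Rank sum for X: R1 = 1 + 2 + 3 + 4 + 5 = 15.
Step 3: U_X = R1 - n1(n1+1)/2 = 15 - 5*6/2 = 15 - 15 = 0.
       U_Y = n1*n2 - U_X = 30 - 0 = 30.
Step 4: No ties, so the exact null distribution of U (based on enumerating the C(11,5) = 462 equally likely rank assignments) gives the two-sided p-value.
Step 5: p-value = 0.004329; compare to alpha = 0.1. reject H0.

U_X = 0, p = 0.004329, reject H0 at alpha = 0.1.


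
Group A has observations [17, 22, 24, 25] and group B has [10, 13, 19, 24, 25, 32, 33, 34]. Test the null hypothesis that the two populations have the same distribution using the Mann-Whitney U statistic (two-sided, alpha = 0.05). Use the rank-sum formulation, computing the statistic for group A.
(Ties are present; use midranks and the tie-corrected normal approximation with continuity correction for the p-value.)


Step 1: Combine and sort all 12 observations; assign midranks.
sorted (value, group): (10,Y), (13,Y), (17,X), (19,Y), (22,X), (24,X), (24,Y), (25,X), (25,Y), (32,Y), (33,Y), (34,Y)
ranks: 10->1, 13->2, 17->3, 19->4, 22->5, 24->6.5, 24->6.5, 25->8.5, 25->8.5, 32->10, 33->11, 34->12
Step 2: Rank sum for X: R1 = 3 + 5 + 6.5 + 8.5 = 23.
Step 3: U_X = R1 - n1(n1+1)/2 = 23 - 4*5/2 = 23 - 10 = 13.
       U_Y = n1*n2 - U_X = 32 - 13 = 19.
Step 4: Ties are present, so use the tie-corrected normal approximation (with continuity correction) for the p-value.
Step 5: p-value = 0.670038; compare to alpha = 0.05. fail to reject H0.

U_X = 13, p = 0.670038, fail to reject H0 at alpha = 0.05.


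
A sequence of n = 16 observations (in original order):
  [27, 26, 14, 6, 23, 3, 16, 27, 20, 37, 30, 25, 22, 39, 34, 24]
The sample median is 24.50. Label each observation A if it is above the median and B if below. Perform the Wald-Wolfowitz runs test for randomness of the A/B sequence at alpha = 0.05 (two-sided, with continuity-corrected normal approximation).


Step 1: Compute median = 24.50; label A = above, B = below.
Labels in order: AABBBBBABAAABAAB  (n_A = 8, n_B = 8)
Step 2: Count runs R = 8.
Step 3: Under H0 (random ordering), E[R] = 2*n_A*n_B/(n_A+n_B) + 1 = 2*8*8/16 + 1 = 9.0000.
        Var[R] = 2*n_A*n_B*(2*n_A*n_B - n_A - n_B) / ((n_A+n_B)^2 * (n_A+n_B-1)) = 14336/3840 = 3.7333.
        SD[R] = 1.9322.
Step 4: Continuity-corrected z = (R + 0.5 - E[R]) / SD[R] = (8 + 0.5 - 9.0000) / 1.9322 = -0.2588.
Step 5: Two-sided p-value via normal approximation = 2*(1 - Phi(|z|)) = 0.795809.
Step 6: alpha = 0.05. fail to reject H0.

R = 8, z = -0.2588, p = 0.795809, fail to reject H0.


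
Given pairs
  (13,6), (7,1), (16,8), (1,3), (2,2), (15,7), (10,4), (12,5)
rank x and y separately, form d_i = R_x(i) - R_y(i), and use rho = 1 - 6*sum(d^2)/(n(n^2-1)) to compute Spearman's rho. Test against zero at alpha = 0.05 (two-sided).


Step 1: Rank x and y separately (midranks; no ties here).
rank(x): 13->6, 7->3, 16->8, 1->1, 2->2, 15->7, 10->4, 12->5
rank(y): 6->6, 1->1, 8->8, 3->3, 2->2, 7->7, 4->4, 5->5
Step 2: d_i = R_x(i) - R_y(i); compute d_i^2.
  (6-6)^2=0, (3-1)^2=4, (8-8)^2=0, (1-3)^2=4, (2-2)^2=0, (7-7)^2=0, (4-4)^2=0, (5-5)^2=0
sum(d^2) = 8.
Step 3: rho = 1 - 6*8 / (8*(8^2 - 1)) = 1 - 48/504 = 0.904762.
Step 4: Under H0, t = rho * sqrt((n-2)/(1-rho^2)) = 5.2034 ~ t(6).
Step 5: Two-sided p-value from the t-distribution with 6 df = 0.002008.
Step 6: alpha = 0.05. reject H0.

rho = 0.9048, p = 0.002008, reject H0 at alpha = 0.05.


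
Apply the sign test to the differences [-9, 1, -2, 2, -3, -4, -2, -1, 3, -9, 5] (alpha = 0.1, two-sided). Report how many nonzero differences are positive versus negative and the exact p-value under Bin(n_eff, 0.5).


Step 1: Discard zero differences. Original n = 11; n_eff = number of nonzero differences = 11.
Nonzero differences (with sign): -9, +1, -2, +2, -3, -4, -2, -1, +3, -9, +5
Step 2: Count signs: positive = 4, negative = 7.
Step 3: Under H0: P(positive) = 0.5, so the number of positives S ~ Bin(11, 0.5).
Step 4: Two-sided exact p-value = sum of Bin(11,0.5) probabilities at or below the observed probability = 0.548828.
Step 5: alpha = 0.1. fail to reject H0.

n_eff = 11, pos = 4, neg = 7, p = 0.548828, fail to reject H0.


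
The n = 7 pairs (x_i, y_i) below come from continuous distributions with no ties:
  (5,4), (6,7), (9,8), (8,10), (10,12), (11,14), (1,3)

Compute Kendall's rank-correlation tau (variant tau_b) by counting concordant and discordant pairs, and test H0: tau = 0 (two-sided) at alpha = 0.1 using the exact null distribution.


Step 1: Enumerate the 21 unordered pairs (i,j) with i<j and classify each by sign(x_j-x_i) * sign(y_j-y_i).
  (1,2):dx=+1,dy=+3->C; (1,3):dx=+4,dy=+4->C; (1,4):dx=+3,dy=+6->C; (1,5):dx=+5,dy=+8->C
  (1,6):dx=+6,dy=+10->C; (1,7):dx=-4,dy=-1->C; (2,3):dx=+3,dy=+1->C; (2,4):dx=+2,dy=+3->C
  (2,5):dx=+4,dy=+5->C; (2,6):dx=+5,dy=+7->C; (2,7):dx=-5,dy=-4->C; (3,4):dx=-1,dy=+2->D
  (3,5):dx=+1,dy=+4->C; (3,6):dx=+2,dy=+6->C; (3,7):dx=-8,dy=-5->C; (4,5):dx=+2,dy=+2->C
  (4,6):dx=+3,dy=+4->C; (4,7):dx=-7,dy=-7->C; (5,6):dx=+1,dy=+2->C; (5,7):dx=-9,dy=-9->C
  (6,7):dx=-10,dy=-11->C
Step 2: C = 20, D = 1, total pairs = 21.
Step 3: tau = (C - D)/(n(n-1)/2) = (20 - 1)/21 = 0.904762.
Step 4: Exact two-sided p-value (enumerate n! = 5040 permutations of y under H0): p = 0.002778.
Step 5: alpha = 0.1. reject H0.

tau_b = 0.9048 (C=20, D=1), p = 0.002778, reject H0.


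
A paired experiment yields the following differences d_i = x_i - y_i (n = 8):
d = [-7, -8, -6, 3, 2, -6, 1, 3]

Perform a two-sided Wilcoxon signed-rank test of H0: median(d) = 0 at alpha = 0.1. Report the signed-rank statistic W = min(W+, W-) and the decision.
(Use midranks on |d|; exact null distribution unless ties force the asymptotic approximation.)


Step 1: Drop any zero differences (none here) and take |d_i|.
|d| = [7, 8, 6, 3, 2, 6, 1, 3]
Step 2: Midrank |d_i| (ties get averaged ranks).
ranks: |7|->7, |8|->8, |6|->5.5, |3|->3.5, |2|->2, |6|->5.5, |1|->1, |3|->3.5
Step 3: Attach original signs; sum ranks with positive sign and with negative sign.
W+ = 3.5 + 2 + 1 + 3.5 = 10
W- = 7 + 8 + 5.5 + 5.5 = 26
(Check: W+ + W- = 36 should equal n(n+1)/2 = 36.)
Step 4: Test statistic W = min(W+, W-) = 10.
Step 5: Ties in |d|, so use the tie-corrected normal approximation.
        E[W] = n(n+1)/4 = 8*9/4 = 18.
        Tie groups: |d|=3 (t=2), |d|=6 (t=2); sum(t^3 - t) = 12.
        Var[W] = n(n+1)(2n+1)/24 - sum(t^3-t)/48 = 1224/24 - 12/48 = 50.75.
        z = (W - E[W]) / sqrt(Var[W]) = (10 - 18) / 7.1239 = -1.1230.
        Two-sided p = 2*Phi(z) = 0.261446.
Step 6: alpha = 0.1. fail to reject H0.

W+ = 10, W- = 26, W = min = 10, p = 0.261446, fail to reject H0.


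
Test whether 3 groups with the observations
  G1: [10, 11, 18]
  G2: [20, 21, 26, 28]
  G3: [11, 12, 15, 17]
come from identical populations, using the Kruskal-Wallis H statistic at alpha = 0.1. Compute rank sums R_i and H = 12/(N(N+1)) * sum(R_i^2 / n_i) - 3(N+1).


Step 1: Combine all N = 11 observations and assign midranks.
sorted (value, group, rank): (10,G1,1), (11,G1,2.5), (11,G3,2.5), (12,G3,4), (15,G3,5), (17,G3,6), (18,G1,7), (20,G2,8), (21,G2,9), (26,G2,10), (28,G2,11)
Step 2: Sum ranks within each group.
R_1 = 10.5 (n_1 = 3)
R_2 = 38 (n_2 = 4)
R_3 = 17.5 (n_3 = 4)
Step 3: H = 12/(N(N+1)) * sum(R_i^2/n_i) - 3(N+1)
     = 12/(11*12) * (10.5^2/3 + 38^2/4 + 17.5^2/4) - 3*12
     = 0.090909 * 474.312 - 36
     = 7.119318.
Step 4: Ties present; correction factor C = 1 - 6/(11^3 - 11) = 0.995455. Corrected H = 7.119318 / 0.995455 = 7.151826.
Step 5: Under H0, H ~ chi^2(2); p-value = 0.027990.
Step 6: alpha = 0.1. reject H0.

H = 7.1518, df = 2, p = 0.027990, reject H0.


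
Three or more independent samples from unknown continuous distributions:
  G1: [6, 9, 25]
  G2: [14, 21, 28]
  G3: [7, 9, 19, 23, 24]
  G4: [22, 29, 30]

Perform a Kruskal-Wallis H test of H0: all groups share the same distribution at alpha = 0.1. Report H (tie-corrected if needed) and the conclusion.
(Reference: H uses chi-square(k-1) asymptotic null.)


Step 1: Combine all N = 14 observations and assign midranks.
sorted (value, group, rank): (6,G1,1), (7,G3,2), (9,G1,3.5), (9,G3,3.5), (14,G2,5), (19,G3,6), (21,G2,7), (22,G4,8), (23,G3,9), (24,G3,10), (25,G1,11), (28,G2,12), (29,G4,13), (30,G4,14)
Step 2: Sum ranks within each group.
R_1 = 15.5 (n_1 = 3)
R_2 = 24 (n_2 = 3)
R_3 = 30.5 (n_3 = 5)
R_4 = 35 (n_4 = 3)
Step 3: H = 12/(N(N+1)) * sum(R_i^2/n_i) - 3(N+1)
     = 12/(14*15) * (15.5^2/3 + 24^2/3 + 30.5^2/5 + 35^2/3) - 3*15
     = 0.057143 * 866.467 - 45
     = 4.512381.
Step 4: Ties present; correction factor C = 1 - 6/(14^3 - 14) = 0.997802. Corrected H = 4.512381 / 0.997802 = 4.522320.
Step 5: Under H0, H ~ chi^2(3); p-value = 0.210308.
Step 6: alpha = 0.1. fail to reject H0.

H = 4.5223, df = 3, p = 0.210308, fail to reject H0.


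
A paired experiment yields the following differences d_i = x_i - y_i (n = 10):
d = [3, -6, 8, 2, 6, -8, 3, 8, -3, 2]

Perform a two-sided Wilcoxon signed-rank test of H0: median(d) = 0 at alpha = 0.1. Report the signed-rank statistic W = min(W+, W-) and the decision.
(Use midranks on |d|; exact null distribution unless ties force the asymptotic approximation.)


Step 1: Drop any zero differences (none here) and take |d_i|.
|d| = [3, 6, 8, 2, 6, 8, 3, 8, 3, 2]
Step 2: Midrank |d_i| (ties get averaged ranks).
ranks: |3|->4, |6|->6.5, |8|->9, |2|->1.5, |6|->6.5, |8|->9, |3|->4, |8|->9, |3|->4, |2|->1.5
Step 3: Attach original signs; sum ranks with positive sign and with negative sign.
W+ = 4 + 9 + 1.5 + 6.5 + 4 + 9 + 1.5 = 35.5
W- = 6.5 + 9 + 4 = 19.5
(Check: W+ + W- = 55 should equal n(n+1)/2 = 55.)
Step 4: Test statistic W = min(W+, W-) = 19.5.
Step 5: Ties in |d|, so use the tie-corrected normal approximation.
        E[W] = n(n+1)/4 = 10*11/4 = 27.5.
        Tie groups: |d|=2 (t=2), |d|=3 (t=3), |d|=6 (t=2), |d|=8 (t=3); sum(t^3 - t) = 60.
        Var[W] = n(n+1)(2n+1)/24 - sum(t^3-t)/48 = 2310/24 - 60/48 = 95.
        z = (W - E[W]) / sqrt(Var[W]) = (19.5 - 27.5) / 9.7468 = -0.8208.
        Two-sided p = 2*Phi(z) = 0.411770.
Step 6: alpha = 0.1. fail to reject H0.

W+ = 35.5, W- = 19.5, W = min = 19.5, p = 0.411770, fail to reject H0.


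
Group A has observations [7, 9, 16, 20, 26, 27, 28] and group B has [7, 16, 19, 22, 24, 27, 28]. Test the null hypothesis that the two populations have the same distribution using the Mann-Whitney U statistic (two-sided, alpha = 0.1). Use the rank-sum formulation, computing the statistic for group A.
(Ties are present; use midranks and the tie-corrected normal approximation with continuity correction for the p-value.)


Step 1: Combine and sort all 14 observations; assign midranks.
sorted (value, group): (7,X), (7,Y), (9,X), (16,X), (16,Y), (19,Y), (20,X), (22,Y), (24,Y), (26,X), (27,X), (27,Y), (28,X), (28,Y)
ranks: 7->1.5, 7->1.5, 9->3, 16->4.5, 16->4.5, 19->6, 20->7, 22->8, 24->9, 26->10, 27->11.5, 27->11.5, 28->13.5, 28->13.5
Step 2: Rank sum for X: R1 = 1.5 + 3 + 4.5 + 7 + 10 + 11.5 + 13.5 = 51.
Step 3: U_X = R1 - n1(n1+1)/2 = 51 - 7*8/2 = 51 - 28 = 23.
       U_Y = n1*n2 - U_X = 49 - 23 = 26.
Step 4: Ties are present, so use the tie-corrected normal approximation (with continuity correction) for the p-value.
Step 5: p-value = 0.897879; compare to alpha = 0.1. fail to reject H0.

U_X = 23, p = 0.897879, fail to reject H0 at alpha = 0.1.


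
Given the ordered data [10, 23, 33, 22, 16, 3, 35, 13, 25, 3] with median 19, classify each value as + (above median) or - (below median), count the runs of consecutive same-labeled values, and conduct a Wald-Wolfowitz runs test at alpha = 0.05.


Step 1: Compute median = 19; label A = above, B = below.
Labels in order: BAAABBABAB  (n_A = 5, n_B = 5)
Step 2: Count runs R = 7.
Step 3: Under H0 (random ordering), E[R] = 2*n_A*n_B/(n_A+n_B) + 1 = 2*5*5/10 + 1 = 6.0000.
        Var[R] = 2*n_A*n_B*(2*n_A*n_B - n_A - n_B) / ((n_A+n_B)^2 * (n_A+n_B-1)) = 2000/900 = 2.2222.
        SD[R] = 1.4907.
Step 4: Continuity-corrected z = (R - 0.5 - E[R]) / SD[R] = (7 - 0.5 - 6.0000) / 1.4907 = 0.3354.
Step 5: Two-sided p-value via normal approximation = 2*(1 - Phi(|z|)) = 0.737316.
Step 6: alpha = 0.05. fail to reject H0.

R = 7, z = 0.3354, p = 0.737316, fail to reject H0.


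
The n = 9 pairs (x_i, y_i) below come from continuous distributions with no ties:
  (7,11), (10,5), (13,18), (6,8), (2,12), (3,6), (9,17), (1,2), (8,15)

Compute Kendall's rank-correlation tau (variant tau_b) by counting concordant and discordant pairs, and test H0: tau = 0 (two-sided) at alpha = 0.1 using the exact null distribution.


Step 1: Enumerate the 36 unordered pairs (i,j) with i<j and classify each by sign(x_j-x_i) * sign(y_j-y_i).
  (1,2):dx=+3,dy=-6->D; (1,3):dx=+6,dy=+7->C; (1,4):dx=-1,dy=-3->C; (1,5):dx=-5,dy=+1->D
  (1,6):dx=-4,dy=-5->C; (1,7):dx=+2,dy=+6->C; (1,8):dx=-6,dy=-9->C; (1,9):dx=+1,dy=+4->C
  (2,3):dx=+3,dy=+13->C; (2,4):dx=-4,dy=+3->D; (2,5):dx=-8,dy=+7->D; (2,6):dx=-7,dy=+1->D
  (2,7):dx=-1,dy=+12->D; (2,8):dx=-9,dy=-3->C; (2,9):dx=-2,dy=+10->D; (3,4):dx=-7,dy=-10->C
  (3,5):dx=-11,dy=-6->C; (3,6):dx=-10,dy=-12->C; (3,7):dx=-4,dy=-1->C; (3,8):dx=-12,dy=-16->C
  (3,9):dx=-5,dy=-3->C; (4,5):dx=-4,dy=+4->D; (4,6):dx=-3,dy=-2->C; (4,7):dx=+3,dy=+9->C
  (4,8):dx=-5,dy=-6->C; (4,9):dx=+2,dy=+7->C; (5,6):dx=+1,dy=-6->D; (5,7):dx=+7,dy=+5->C
  (5,8):dx=-1,dy=-10->C; (5,9):dx=+6,dy=+3->C; (6,7):dx=+6,dy=+11->C; (6,8):dx=-2,dy=-4->C
  (6,9):dx=+5,dy=+9->C; (7,8):dx=-8,dy=-15->C; (7,9):dx=-1,dy=-2->C; (8,9):dx=+7,dy=+13->C
Step 2: C = 27, D = 9, total pairs = 36.
Step 3: tau = (C - D)/(n(n-1)/2) = (27 - 9)/36 = 0.500000.
Step 4: Exact two-sided p-value (enumerate n! = 362880 permutations of y under H0): p = 0.075176.
Step 5: alpha = 0.1. reject H0.

tau_b = 0.5000 (C=27, D=9), p = 0.075176, reject H0.


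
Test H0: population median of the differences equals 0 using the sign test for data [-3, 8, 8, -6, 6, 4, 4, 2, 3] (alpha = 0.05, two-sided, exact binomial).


Step 1: Discard zero differences. Original n = 9; n_eff = number of nonzero differences = 9.
Nonzero differences (with sign): -3, +8, +8, -6, +6, +4, +4, +2, +3
Step 2: Count signs: positive = 7, negative = 2.
Step 3: Under H0: P(positive) = 0.5, so the number of positives S ~ Bin(9, 0.5).
Step 4: Two-sided exact p-value = sum of Bin(9,0.5) probabilities at or below the observed probability = 0.179688.
Step 5: alpha = 0.05. fail to reject H0.

n_eff = 9, pos = 7, neg = 2, p = 0.179688, fail to reject H0.


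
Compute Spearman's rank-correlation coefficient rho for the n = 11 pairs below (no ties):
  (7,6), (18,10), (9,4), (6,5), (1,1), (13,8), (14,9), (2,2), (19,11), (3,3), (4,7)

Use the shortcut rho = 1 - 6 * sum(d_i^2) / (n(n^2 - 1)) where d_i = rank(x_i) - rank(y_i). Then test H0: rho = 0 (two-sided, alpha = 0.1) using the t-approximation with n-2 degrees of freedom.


Step 1: Rank x and y separately (midranks; no ties here).
rank(x): 7->6, 18->10, 9->7, 6->5, 1->1, 13->8, 14->9, 2->2, 19->11, 3->3, 4->4
rank(y): 6->6, 10->10, 4->4, 5->5, 1->1, 8->8, 9->9, 2->2, 11->11, 3->3, 7->7
Step 2: d_i = R_x(i) - R_y(i); compute d_i^2.
  (6-6)^2=0, (10-10)^2=0, (7-4)^2=9, (5-5)^2=0, (1-1)^2=0, (8-8)^2=0, (9-9)^2=0, (2-2)^2=0, (11-11)^2=0, (3-3)^2=0, (4-7)^2=9
sum(d^2) = 18.
Step 3: rho = 1 - 6*18 / (11*(11^2 - 1)) = 1 - 108/1320 = 0.918182.
Step 4: Under H0, t = rho * sqrt((n-2)/(1-rho^2)) = 6.9531 ~ t(9).
Step 5: Two-sided p-value from the t-distribution with 9 df = 0.000067.
Step 6: alpha = 0.1. reject H0.

rho = 0.9182, p = 0.000067, reject H0 at alpha = 0.1.


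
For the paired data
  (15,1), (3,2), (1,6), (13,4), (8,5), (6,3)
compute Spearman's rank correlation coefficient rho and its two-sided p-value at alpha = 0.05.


Step 1: Rank x and y separately (midranks; no ties here).
rank(x): 15->6, 3->2, 1->1, 13->5, 8->4, 6->3
rank(y): 1->1, 2->2, 6->6, 4->4, 5->5, 3->3
Step 2: d_i = R_x(i) - R_y(i); compute d_i^2.
  (6-1)^2=25, (2-2)^2=0, (1-6)^2=25, (5-4)^2=1, (4-5)^2=1, (3-3)^2=0
sum(d^2) = 52.
Step 3: rho = 1 - 6*52 / (6*(6^2 - 1)) = 1 - 312/210 = -0.485714.
Step 4: Under H0, t = rho * sqrt((n-2)/(1-rho^2)) = -1.1113 ~ t(4).
Step 5: Two-sided p-value from the t-distribution with 4 df = 0.328723.
Step 6: alpha = 0.05. fail to reject H0.

rho = -0.4857, p = 0.328723, fail to reject H0 at alpha = 0.05.


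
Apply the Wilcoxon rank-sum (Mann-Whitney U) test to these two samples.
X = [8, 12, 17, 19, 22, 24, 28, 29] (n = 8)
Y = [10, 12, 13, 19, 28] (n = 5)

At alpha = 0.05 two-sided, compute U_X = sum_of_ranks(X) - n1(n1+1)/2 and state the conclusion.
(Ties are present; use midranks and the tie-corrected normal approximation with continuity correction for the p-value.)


Step 1: Combine and sort all 13 observations; assign midranks.
sorted (value, group): (8,X), (10,Y), (12,X), (12,Y), (13,Y), (17,X), (19,X), (19,Y), (22,X), (24,X), (28,X), (28,Y), (29,X)
ranks: 8->1, 10->2, 12->3.5, 12->3.5, 13->5, 17->6, 19->7.5, 19->7.5, 22->9, 24->10, 28->11.5, 28->11.5, 29->13
Step 2: Rank sum for X: R1 = 1 + 3.5 + 6 + 7.5 + 9 + 10 + 11.5 + 13 = 61.5.
Step 3: U_X = R1 - n1(n1+1)/2 = 61.5 - 8*9/2 = 61.5 - 36 = 25.5.
       U_Y = n1*n2 - U_X = 40 - 25.5 = 14.5.
Step 4: Ties are present, so use the tie-corrected normal approximation (with continuity correction) for the p-value.
Step 5: p-value = 0.462364; compare to alpha = 0.05. fail to reject H0.

U_X = 25.5, p = 0.462364, fail to reject H0 at alpha = 0.05.


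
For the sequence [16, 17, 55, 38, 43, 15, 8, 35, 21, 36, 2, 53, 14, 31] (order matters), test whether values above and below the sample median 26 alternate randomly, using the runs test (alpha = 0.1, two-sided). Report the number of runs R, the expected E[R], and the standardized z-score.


Step 1: Compute median = 26; label A = above, B = below.
Labels in order: BBAAABBABABABA  (n_A = 7, n_B = 7)
Step 2: Count runs R = 10.
Step 3: Under H0 (random ordering), E[R] = 2*n_A*n_B/(n_A+n_B) + 1 = 2*7*7/14 + 1 = 8.0000.
        Var[R] = 2*n_A*n_B*(2*n_A*n_B - n_A - n_B) / ((n_A+n_B)^2 * (n_A+n_B-1)) = 8232/2548 = 3.2308.
        SD[R] = 1.7974.
Step 4: Continuity-corrected z = (R - 0.5 - E[R]) / SD[R] = (10 - 0.5 - 8.0000) / 1.7974 = 0.8345.
Step 5: Two-sided p-value via normal approximation = 2*(1 - Phi(|z|)) = 0.403986.
Step 6: alpha = 0.1. fail to reject H0.

R = 10, z = 0.8345, p = 0.403986, fail to reject H0.


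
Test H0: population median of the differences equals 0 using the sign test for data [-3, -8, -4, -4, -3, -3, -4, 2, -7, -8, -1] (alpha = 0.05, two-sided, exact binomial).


Step 1: Discard zero differences. Original n = 11; n_eff = number of nonzero differences = 11.
Nonzero differences (with sign): -3, -8, -4, -4, -3, -3, -4, +2, -7, -8, -1
Step 2: Count signs: positive = 1, negative = 10.
Step 3: Under H0: P(positive) = 0.5, so the number of positives S ~ Bin(11, 0.5).
Step 4: Two-sided exact p-value = sum of Bin(11,0.5) probabilities at or below the observed probability = 0.011719.
Step 5: alpha = 0.05. reject H0.

n_eff = 11, pos = 1, neg = 10, p = 0.011719, reject H0.


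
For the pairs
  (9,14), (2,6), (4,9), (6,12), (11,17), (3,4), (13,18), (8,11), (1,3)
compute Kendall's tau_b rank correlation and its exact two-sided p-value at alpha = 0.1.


Step 1: Enumerate the 36 unordered pairs (i,j) with i<j and classify each by sign(x_j-x_i) * sign(y_j-y_i).
  (1,2):dx=-7,dy=-8->C; (1,3):dx=-5,dy=-5->C; (1,4):dx=-3,dy=-2->C; (1,5):dx=+2,dy=+3->C
  (1,6):dx=-6,dy=-10->C; (1,7):dx=+4,dy=+4->C; (1,8):dx=-1,dy=-3->C; (1,9):dx=-8,dy=-11->C
  (2,3):dx=+2,dy=+3->C; (2,4):dx=+4,dy=+6->C; (2,5):dx=+9,dy=+11->C; (2,6):dx=+1,dy=-2->D
  (2,7):dx=+11,dy=+12->C; (2,8):dx=+6,dy=+5->C; (2,9):dx=-1,dy=-3->C; (3,4):dx=+2,dy=+3->C
  (3,5):dx=+7,dy=+8->C; (3,6):dx=-1,dy=-5->C; (3,7):dx=+9,dy=+9->C; (3,8):dx=+4,dy=+2->C
  (3,9):dx=-3,dy=-6->C; (4,5):dx=+5,dy=+5->C; (4,6):dx=-3,dy=-8->C; (4,7):dx=+7,dy=+6->C
  (4,8):dx=+2,dy=-1->D; (4,9):dx=-5,dy=-9->C; (5,6):dx=-8,dy=-13->C; (5,7):dx=+2,dy=+1->C
  (5,8):dx=-3,dy=-6->C; (5,9):dx=-10,dy=-14->C; (6,7):dx=+10,dy=+14->C; (6,8):dx=+5,dy=+7->C
  (6,9):dx=-2,dy=-1->C; (7,8):dx=-5,dy=-7->C; (7,9):dx=-12,dy=-15->C; (8,9):dx=-7,dy=-8->C
Step 2: C = 34, D = 2, total pairs = 36.
Step 3: tau = (C - D)/(n(n-1)/2) = (34 - 2)/36 = 0.888889.
Step 4: Exact two-sided p-value (enumerate n! = 362880 permutations of y under H0): p = 0.000243.
Step 5: alpha = 0.1. reject H0.

tau_b = 0.8889 (C=34, D=2), p = 0.000243, reject H0.
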